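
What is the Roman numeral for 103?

Convert 103 to Roman numerals:
  103 contains 1×100 (C)
  3 contains 3×1 (III)

CIII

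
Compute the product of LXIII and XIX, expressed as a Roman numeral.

LXIII = 63
XIX = 19
63 × 19 = 1197

MCXCVII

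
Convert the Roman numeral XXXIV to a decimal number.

XXXIV: X=10, X=10, X=10, IV=4
10 + 10 + 10 + 4 = 34

34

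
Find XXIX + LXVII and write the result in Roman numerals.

XXIX = 29
LXVII = 67
29 + 67 = 96

XCVI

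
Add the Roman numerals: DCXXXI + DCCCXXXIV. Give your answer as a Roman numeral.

DCXXXI = 631
DCCCXXXIV = 834
631 + 834 = 1465

MCDLXV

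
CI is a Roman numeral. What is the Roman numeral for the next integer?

CI = 101; next is 102

CII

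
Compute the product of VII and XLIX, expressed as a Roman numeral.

VII = 7
XLIX = 49
7 × 49 = 343

CCCXLIII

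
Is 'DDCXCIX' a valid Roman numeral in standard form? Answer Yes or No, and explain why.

'DDCXCIX': D should not appear more than once

No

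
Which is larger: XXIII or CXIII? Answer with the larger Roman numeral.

XXIII = 23
CXIII = 113
113 is larger

CXIII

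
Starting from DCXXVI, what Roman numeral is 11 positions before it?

DCXXVI = 626
626 - 11 = 615

DCXV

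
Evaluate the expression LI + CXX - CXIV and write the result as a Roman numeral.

LI = 51, CXX = 120, CXIV = 114
51 + 120 = 171
171 - 114 = 57

LVII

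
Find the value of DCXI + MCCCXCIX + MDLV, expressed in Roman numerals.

DCXI = 611, MCCCXCIX = 1399, MDLV = 1555
611 + 1399 = 2010
2010 + 1555 = 3565

MMMDLXV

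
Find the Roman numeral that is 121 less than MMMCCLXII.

MMMCCLXII = 3262
3262 - 121 = 3141

MMMCXLI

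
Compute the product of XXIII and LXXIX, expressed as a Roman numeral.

XXIII = 23
LXXIX = 79
23 × 79 = 1817

MDCCCXVII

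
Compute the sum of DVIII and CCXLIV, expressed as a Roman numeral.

DVIII = 508
CCXLIV = 244
508 + 244 = 752

DCCLII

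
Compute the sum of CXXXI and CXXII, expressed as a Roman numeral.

CXXXI = 131
CXXII = 122
131 + 122 = 253

CCLIII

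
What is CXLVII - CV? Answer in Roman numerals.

CXLVII = 147
CV = 105
147 - 105 = 42

XLII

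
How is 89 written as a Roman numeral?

Convert 89 to Roman numerals:
  89 contains 1×50 (L)
  39 contains 3×10 (XXX)
  9 contains 1×9 (IX)

LXXXIX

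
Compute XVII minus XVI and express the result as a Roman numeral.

XVII = 17
XVI = 16
17 - 16 = 1

I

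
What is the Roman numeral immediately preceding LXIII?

LXIII = 63; previous is 62

LXII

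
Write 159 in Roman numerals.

Convert 159 to Roman numerals:
  159 contains 1×100 (C)
  59 contains 1×50 (L)
  9 contains 1×9 (IX)

CLIX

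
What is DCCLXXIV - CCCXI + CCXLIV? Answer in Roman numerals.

DCCLXXIV = 774, CCCXI = 311, CCXLIV = 244
774 - 311 = 463
463 + 244 = 707

DCCVII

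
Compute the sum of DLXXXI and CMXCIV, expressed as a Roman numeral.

DLXXXI = 581
CMXCIV = 994
581 + 994 = 1575

MDLXXV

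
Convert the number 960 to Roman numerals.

Convert 960 to Roman numerals:
  960 contains 1×900 (CM)
  60 contains 1×50 (L)
  10 contains 1×10 (X)

CMLX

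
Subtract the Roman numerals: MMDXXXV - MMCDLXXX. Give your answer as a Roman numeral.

MMDXXXV = 2535
MMCDLXXX = 2480
2535 - 2480 = 55

LV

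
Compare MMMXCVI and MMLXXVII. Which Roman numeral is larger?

MMMXCVI = 3096
MMLXXVII = 2077
3096 is larger

MMMXCVI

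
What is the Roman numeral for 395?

Convert 395 to Roman numerals:
  395 contains 3×100 (CCC)
  95 contains 1×90 (XC)
  5 contains 1×5 (V)

CCCXCV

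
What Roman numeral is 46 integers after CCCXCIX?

CCCXCIX = 399
399 + 46 = 445

CDXLV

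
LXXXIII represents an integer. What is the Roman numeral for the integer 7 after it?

LXXXIII = 83
83 + 7 = 90

XC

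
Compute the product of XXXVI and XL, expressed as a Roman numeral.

XXXVI = 36
XL = 40
36 × 40 = 1440

MCDXL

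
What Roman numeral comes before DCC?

DCC = 700; previous is 699

DCXCIX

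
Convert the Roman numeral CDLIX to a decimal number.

CDLIX: CD=400, L=50, IX=9
400 + 50 + 9 = 459

459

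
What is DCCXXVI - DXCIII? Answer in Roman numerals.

DCCXXVI = 726
DXCIII = 593
726 - 593 = 133

CXXXIII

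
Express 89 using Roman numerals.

Convert 89 to Roman numerals:
  89 contains 1×50 (L)
  39 contains 3×10 (XXX)
  9 contains 1×9 (IX)

LXXXIX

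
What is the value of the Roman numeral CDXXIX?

CDXXIX: CD=400, X=10, X=10, IX=9
400 + 10 + 10 + 9 = 429

429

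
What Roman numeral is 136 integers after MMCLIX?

MMCLIX = 2159
2159 + 136 = 2295

MMCCXCV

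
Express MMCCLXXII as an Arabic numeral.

MMCCLXXII: M=1000, M=1000, C=100, C=100, L=50, X=10, X=10, I=1, I=1
1000 + 1000 + 100 + 100 + 50 + 10 + 10 + 1 + 1 = 2272

2272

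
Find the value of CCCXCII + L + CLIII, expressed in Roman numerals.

CCCXCII = 392, L = 50, CLIII = 153
392 + 50 = 442
442 + 153 = 595

DXCV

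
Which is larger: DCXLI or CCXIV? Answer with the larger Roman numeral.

DCXLI = 641
CCXIV = 214
641 is larger

DCXLI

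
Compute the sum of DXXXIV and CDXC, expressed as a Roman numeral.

DXXXIV = 534
CDXC = 490
534 + 490 = 1024

MXXIV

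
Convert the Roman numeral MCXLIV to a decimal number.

MCXLIV: M=1000, C=100, XL=40, IV=4
1000 + 100 + 40 + 4 = 1144

1144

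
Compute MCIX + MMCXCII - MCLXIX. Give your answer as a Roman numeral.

MCIX = 1109, MMCXCII = 2192, MCLXIX = 1169
1109 + 2192 = 3301
3301 - 1169 = 2132

MMCXXXII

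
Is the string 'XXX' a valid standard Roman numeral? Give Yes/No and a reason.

'XXX': Check the rules: uses only the symbols I, V, X, L, C, D, M; no symbol is repeated more than three times in a row; V, L and D each appear at most once; no smaller symbol precedes a larger one (values never increase from left to right). Value: X (10) + X (10) + X (10) = 30. So it is a valid standard Roman numeral.

Yes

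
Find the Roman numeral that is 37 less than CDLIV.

CDLIV = 454
454 - 37 = 417

CDXVII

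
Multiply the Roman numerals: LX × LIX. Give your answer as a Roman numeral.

LX = 60
LIX = 59
60 × 59 = 3540

MMMDXL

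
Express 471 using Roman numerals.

Convert 471 to Roman numerals:
  471 contains 1×400 (CD)
  71 contains 1×50 (L)
  21 contains 2×10 (XX)
  1 contains 1×1 (I)

CDLXXI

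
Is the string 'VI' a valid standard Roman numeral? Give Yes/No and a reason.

'VI': Check the rules: uses only the symbols I, V, X, L, C, D, M; no symbol is repeated more than three times in a row; V, L and D each appear at most once; no smaller symbol precedes a larger one (values never increase from left to right). Value: V (5) + I (1) = 6. So it is a valid standard Roman numeral.

Yes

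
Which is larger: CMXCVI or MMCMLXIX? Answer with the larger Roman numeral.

CMXCVI = 996
MMCMLXIX = 2969
2969 is larger

MMCMLXIX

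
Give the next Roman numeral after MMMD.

MMMD = 3500; next is 3501

MMMDI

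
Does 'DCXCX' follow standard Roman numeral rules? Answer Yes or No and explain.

'DCXCX': X cannot come right after the subtractive pair XC: once X is subtracted in XC, the next symbol must be smaller than X

No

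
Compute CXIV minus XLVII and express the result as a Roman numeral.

CXIV = 114
XLVII = 47
114 - 47 = 67

LXVII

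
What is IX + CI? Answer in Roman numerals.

IX = 9
CI = 101
9 + 101 = 110

CX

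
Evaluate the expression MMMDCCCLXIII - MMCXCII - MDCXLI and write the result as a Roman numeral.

MMMDCCCLXIII = 3863, MMCXCII = 2192, MDCXLI = 1641
3863 - 2192 = 1671
1671 - 1641 = 30

XXX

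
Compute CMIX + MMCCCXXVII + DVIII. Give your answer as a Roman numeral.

CMIX = 909, MMCCCXXVII = 2327, DVIII = 508
909 + 2327 = 3236
3236 + 508 = 3744

MMMDCCXLIV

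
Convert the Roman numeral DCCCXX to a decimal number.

DCCCXX: D=500, C=100, C=100, C=100, X=10, X=10
500 + 100 + 100 + 100 + 10 + 10 = 820

820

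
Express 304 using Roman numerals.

Convert 304 to Roman numerals:
  304 contains 3×100 (CCC)
  4 contains 1×4 (IV)

CCCIV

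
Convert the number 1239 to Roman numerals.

Convert 1239 to Roman numerals:
  1239 contains 1×1000 (M)
  239 contains 2×100 (CC)
  39 contains 3×10 (XXX)
  9 contains 1×9 (IX)

MCCXXXIX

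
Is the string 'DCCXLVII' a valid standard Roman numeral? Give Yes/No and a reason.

'DCCXLVII': Check the rules: uses only the symbols I, V, X, L, C, D, M; no symbol is repeated more than three times in a row; V, L and D each appear at most once; the only place a smaller symbol precedes a larger one is the allowed subtractive pair XL, the symbol right after such a pair (if any) is smaller than the pair's first symbol, and otherwise the values never increase from left to right. Value: D (500) + C (100) + C (100) + XL (40) + V (5) + I (1) + I (1) = 747. So it is a valid standard Roman numeral.

Yes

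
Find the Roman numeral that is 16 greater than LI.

LI = 51
51 + 16 = 67

LXVII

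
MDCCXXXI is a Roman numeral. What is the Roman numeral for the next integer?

MDCCXXXI = 1731, so the next integer is 1731 + 1 = 1732

MDCCXXXII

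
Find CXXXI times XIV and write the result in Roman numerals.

CXXXI = 131
XIV = 14
131 × 14 = 1834

MDCCCXXXIV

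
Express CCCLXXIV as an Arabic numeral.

CCCLXXIV: C=100, C=100, C=100, L=50, X=10, X=10, IV=4
100 + 100 + 100 + 50 + 10 + 10 + 4 = 374

374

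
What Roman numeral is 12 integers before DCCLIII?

DCCLIII = 753
753 - 12 = 741

DCCXLI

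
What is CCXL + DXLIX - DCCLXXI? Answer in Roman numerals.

CCXL = 240, DXLIX = 549, DCCLXXI = 771
240 + 549 = 789
789 - 771 = 18

XVIII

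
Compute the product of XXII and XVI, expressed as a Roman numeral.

XXII = 22
XVI = 16
22 × 16 = 352

CCCLII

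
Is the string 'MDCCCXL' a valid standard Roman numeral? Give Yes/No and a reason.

'MDCCCXL': Check the rules: uses only the symbols I, V, X, L, C, D, M; no symbol is repeated more than three times in a row; V, L and D each appear at most once; the only place a smaller symbol precedes a larger one is the allowed subtractive pair XL, the symbol right after such a pair (if any) is smaller than the pair's first symbol, and otherwise the values never increase from left to right. Value: M (1000) + D (500) + C (100) + C (100) + C (100) + XL (40) = 1840. So it is a valid standard Roman numeral.

Yes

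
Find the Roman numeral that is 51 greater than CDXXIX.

CDXXIX = 429
429 + 51 = 480

CDLXXX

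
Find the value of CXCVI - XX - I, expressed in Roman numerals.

CXCVI = 196, XX = 20, I = 1
196 - 20 = 176
176 - 1 = 175

CLXXV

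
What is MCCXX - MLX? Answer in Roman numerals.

MCCXX = 1220
MLX = 1060
1220 - 1060 = 160

CLX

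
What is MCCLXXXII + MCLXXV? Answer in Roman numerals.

MCCLXXXII = 1282
MCLXXV = 1175
1282 + 1175 = 2457

MMCDLVII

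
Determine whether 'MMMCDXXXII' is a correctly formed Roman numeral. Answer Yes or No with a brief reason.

'MMMCDXXXII': Check the rules: uses only the symbols I, V, X, L, C, D, M; no symbol is repeated more than three times in a row; V, L and D each appear at most once; the only place a smaller symbol precedes a larger one is the allowed subtractive pair CD, the symbol right after such a pair (if any) is smaller than the pair's first symbol, and otherwise the values never increase from left to right. Value: M (1000) + M (1000) + M (1000) + CD (400) + X (10) + X (10) + X (10) + I (1) + I (1) = 3432. So it is a valid standard Roman numeral.

Yes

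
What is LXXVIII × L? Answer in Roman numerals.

LXXVIII = 78
L = 50
78 × 50 = 3900

MMMCM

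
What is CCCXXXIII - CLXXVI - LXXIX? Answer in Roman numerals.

CCCXXXIII = 333, CLXXVI = 176, LXXIX = 79
333 - 176 = 157
157 - 79 = 78

LXXVIII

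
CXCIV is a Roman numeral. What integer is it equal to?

CXCIV: C=100, XC=90, IV=4
100 + 90 + 4 = 194

194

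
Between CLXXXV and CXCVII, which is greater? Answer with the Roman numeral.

CLXXXV = 185
CXCVII = 197
197 is larger

CXCVII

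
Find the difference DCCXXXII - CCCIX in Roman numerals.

DCCXXXII = 732
CCCIX = 309
732 - 309 = 423

CDXXIII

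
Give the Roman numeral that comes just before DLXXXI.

DLXXXI = 581, so the previous integer is 581 - 1 = 580

DLXXX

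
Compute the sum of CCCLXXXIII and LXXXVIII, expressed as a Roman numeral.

CCCLXXXIII = 383
LXXXVIII = 88
383 + 88 = 471

CDLXXI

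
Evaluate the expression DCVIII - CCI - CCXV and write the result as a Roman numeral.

DCVIII = 608, CCI = 201, CCXV = 215
608 - 201 = 407
407 - 215 = 192

CXCII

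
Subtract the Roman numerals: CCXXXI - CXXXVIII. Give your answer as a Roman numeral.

CCXXXI = 231
CXXXVIII = 138
231 - 138 = 93

XCIII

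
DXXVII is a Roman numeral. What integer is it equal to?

DXXVII: D=500, X=10, X=10, V=5, I=1, I=1
500 + 10 + 10 + 5 + 1 + 1 = 527

527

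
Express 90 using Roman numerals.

Convert 90 to Roman numerals:
  90 contains 1×90 (XC)

XC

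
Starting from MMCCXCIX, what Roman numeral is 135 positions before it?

MMCCXCIX = 2299
2299 - 135 = 2164

MMCLXIV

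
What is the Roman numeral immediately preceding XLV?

XLV = 45, so the previous integer is 45 - 1 = 44

XLIV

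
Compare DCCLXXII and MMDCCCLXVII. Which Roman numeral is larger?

DCCLXXII = 772
MMDCCCLXVII = 2867
2867 is larger

MMDCCCLXVII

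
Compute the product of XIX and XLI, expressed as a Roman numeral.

XIX = 19
XLI = 41
19 × 41 = 779

DCCLXXIX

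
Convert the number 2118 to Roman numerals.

Convert 2118 to Roman numerals:
  2118 contains 2×1000 (MM)
  118 contains 1×100 (C)
  18 contains 1×10 (X)
  8 contains 1×5 (V)
  3 contains 3×1 (III)

MMCXVIII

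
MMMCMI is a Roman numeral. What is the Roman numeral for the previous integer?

MMMCMI = 3901, so the previous integer is 3901 - 1 = 3900

MMMCM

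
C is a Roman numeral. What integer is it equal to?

C: C=100

100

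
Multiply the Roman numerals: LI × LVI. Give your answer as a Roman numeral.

LI = 51
LVI = 56
51 × 56 = 2856

MMDCCCLVI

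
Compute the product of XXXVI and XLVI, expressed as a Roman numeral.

XXXVI = 36
XLVI = 46
36 × 46 = 1656

MDCLVI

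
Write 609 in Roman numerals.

Convert 609 to Roman numerals:
  609 contains 1×500 (D)
  109 contains 1×100 (C)
  9 contains 1×9 (IX)

DCIX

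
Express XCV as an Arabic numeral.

XCV: XC=90, V=5
90 + 5 = 95

95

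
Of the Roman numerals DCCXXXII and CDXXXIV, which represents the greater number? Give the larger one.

DCCXXXII = 732
CDXXXIV = 434
732 is larger

DCCXXXII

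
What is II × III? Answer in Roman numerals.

II = 2
III = 3
2 × 3 = 6

VI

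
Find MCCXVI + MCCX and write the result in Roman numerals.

MCCXVI = 1216
MCCX = 1210
1216 + 1210 = 2426

MMCDXXVI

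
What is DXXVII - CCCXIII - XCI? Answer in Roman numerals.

DXXVII = 527, CCCXIII = 313, XCI = 91
527 - 313 = 214
214 - 91 = 123

CXXIII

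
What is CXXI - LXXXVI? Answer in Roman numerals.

CXXI = 121
LXXXVI = 86
121 - 86 = 35

XXXV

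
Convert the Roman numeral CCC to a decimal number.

CCC: C=100, C=100, C=100
100 + 100 + 100 = 300

300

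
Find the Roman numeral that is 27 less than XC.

XC = 90
90 - 27 = 63

LXIII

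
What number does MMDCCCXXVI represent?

MMDCCCXXVI: M=1000, M=1000, D=500, C=100, C=100, C=100, X=10, X=10, V=5, I=1
1000 + 1000 + 500 + 100 + 100 + 100 + 10 + 10 + 5 + 1 = 2826

2826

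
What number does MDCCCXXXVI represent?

MDCCCXXXVI: M=1000, D=500, C=100, C=100, C=100, X=10, X=10, X=10, V=5, I=1
1000 + 500 + 100 + 100 + 100 + 10 + 10 + 10 + 5 + 1 = 1836

1836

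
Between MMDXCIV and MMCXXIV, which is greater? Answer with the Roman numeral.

MMDXCIV = 2594
MMCXXIV = 2124
2594 is larger

MMDXCIV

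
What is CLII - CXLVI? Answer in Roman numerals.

CLII = 152
CXLVI = 146
152 - 146 = 6

VI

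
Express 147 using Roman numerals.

Convert 147 to Roman numerals:
  147 contains 1×100 (C)
  47 contains 1×40 (XL)
  7 contains 1×5 (V)
  2 contains 2×1 (II)

CXLVII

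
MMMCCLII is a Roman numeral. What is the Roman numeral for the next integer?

MMMCCLII = 3252; next is 3253

MMMCCLIII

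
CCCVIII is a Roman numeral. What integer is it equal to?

CCCVIII: C=100, C=100, C=100, V=5, I=1, I=1, I=1
100 + 100 + 100 + 5 + 1 + 1 + 1 = 308

308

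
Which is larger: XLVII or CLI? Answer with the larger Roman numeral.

XLVII = 47
CLI = 151
151 is larger

CLI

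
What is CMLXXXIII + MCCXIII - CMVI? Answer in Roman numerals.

CMLXXXIII = 983, MCCXIII = 1213, CMVI = 906
983 + 1213 = 2196
2196 - 906 = 1290

MCCXC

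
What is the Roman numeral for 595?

Convert 595 to Roman numerals:
  595 contains 1×500 (D)
  95 contains 1×90 (XC)
  5 contains 1×5 (V)

DXCV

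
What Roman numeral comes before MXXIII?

MXXIII = 1023; previous is 1022

MXXII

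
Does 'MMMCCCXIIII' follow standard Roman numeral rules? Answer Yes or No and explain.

'MMMCCCXIIII': More than 3 consecutive I's

No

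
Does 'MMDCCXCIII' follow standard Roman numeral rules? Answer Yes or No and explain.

'MMDCCXCIII': Check the rules: uses only the symbols I, V, X, L, C, D, M; no symbol is repeated more than three times in a row; V, L and D each appear at most once; the only place a smaller symbol precedes a larger one is the allowed subtractive pair XC, the symbol right after such a pair (if any) is smaller than the pair's first symbol, and otherwise the values never increase from left to right. Value: M (1000) + M (1000) + D (500) + C (100) + C (100) + XC (90) + I (1) + I (1) + I (1) = 2793. So it is a valid standard Roman numeral.

Yes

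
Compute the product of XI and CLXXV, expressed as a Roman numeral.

XI = 11
CLXXV = 175
11 × 175 = 1925

MCMXXV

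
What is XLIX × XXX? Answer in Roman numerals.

XLIX = 49
XXX = 30
49 × 30 = 1470

MCDLXX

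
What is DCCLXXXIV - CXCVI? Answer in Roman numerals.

DCCLXXXIV = 784
CXCVI = 196
784 - 196 = 588

DLXXXVIII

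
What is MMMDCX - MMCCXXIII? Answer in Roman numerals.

MMMDCX = 3610
MMCCXXIII = 2223
3610 - 2223 = 1387

MCCCLXXXVII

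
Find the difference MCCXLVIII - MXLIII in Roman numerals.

MCCXLVIII = 1248
MXLIII = 1043
1248 - 1043 = 205

CCV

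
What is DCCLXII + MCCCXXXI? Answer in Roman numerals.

DCCLXII = 762
MCCCXXXI = 1331
762 + 1331 = 2093

MMXCIII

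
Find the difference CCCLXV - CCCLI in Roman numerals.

CCCLXV = 365
CCCLI = 351
365 - 351 = 14

XIV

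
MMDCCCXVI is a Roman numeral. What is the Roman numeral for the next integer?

MMDCCCXVI = 2816, so the next integer is 2816 + 1 = 2817

MMDCCCXVII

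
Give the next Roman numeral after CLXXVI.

CLXXVI = 176, so the next integer is 176 + 1 = 177

CLXXVII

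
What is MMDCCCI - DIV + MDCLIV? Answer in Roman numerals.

MMDCCCI = 2801, DIV = 504, MDCLIV = 1654
2801 - 504 = 2297
2297 + 1654 = 3951

MMMCMLI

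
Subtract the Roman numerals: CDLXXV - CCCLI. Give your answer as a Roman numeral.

CDLXXV = 475
CCCLI = 351
475 - 351 = 124

CXXIV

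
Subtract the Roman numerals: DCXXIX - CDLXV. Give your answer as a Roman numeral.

DCXXIX = 629
CDLXV = 465
629 - 465 = 164

CLXIV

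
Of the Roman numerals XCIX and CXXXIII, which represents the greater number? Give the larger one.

XCIX = 99
CXXXIII = 133
133 is larger

CXXXIII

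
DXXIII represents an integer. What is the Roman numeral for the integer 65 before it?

DXXIII = 523
523 - 65 = 458

CDLVIII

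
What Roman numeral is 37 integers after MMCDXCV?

MMCDXCV = 2495
2495 + 37 = 2532

MMDXXXII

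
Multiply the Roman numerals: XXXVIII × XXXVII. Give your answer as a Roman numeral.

XXXVIII = 38
XXXVII = 37
38 × 37 = 1406

MCDVI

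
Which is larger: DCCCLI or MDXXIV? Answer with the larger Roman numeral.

DCCCLI = 851
MDXXIV = 1524
1524 is larger

MDXXIV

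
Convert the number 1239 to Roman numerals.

Convert 1239 to Roman numerals:
  1239 contains 1×1000 (M)
  239 contains 2×100 (CC)
  39 contains 3×10 (XXX)
  9 contains 1×9 (IX)

MCCXXXIX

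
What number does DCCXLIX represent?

DCCXLIX: D=500, C=100, C=100, XL=40, IX=9
500 + 100 + 100 + 40 + 9 = 749

749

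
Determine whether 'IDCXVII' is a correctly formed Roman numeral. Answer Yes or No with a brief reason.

'IDCXVII': Invalid subtractive combination: ID

No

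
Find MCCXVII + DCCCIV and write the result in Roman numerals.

MCCXVII = 1217
DCCCIV = 804
1217 + 804 = 2021

MMXXI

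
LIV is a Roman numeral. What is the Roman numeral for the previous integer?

LIV = 54; previous is 53

LIII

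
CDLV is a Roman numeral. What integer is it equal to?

CDLV: CD=400, L=50, V=5
400 + 50 + 5 = 455

455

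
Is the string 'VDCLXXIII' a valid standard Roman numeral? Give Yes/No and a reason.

'VDCLXXIII': Invalid subtractive combination: VD

No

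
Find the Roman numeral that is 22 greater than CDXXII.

CDXXII = 422
422 + 22 = 444

CDXLIV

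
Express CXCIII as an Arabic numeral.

CXCIII: C=100, XC=90, I=1, I=1, I=1
100 + 90 + 1 + 1 + 1 = 193

193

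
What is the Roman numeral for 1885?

Convert 1885 to Roman numerals:
  1885 contains 1×1000 (M)
  885 contains 1×500 (D)
  385 contains 3×100 (CCC)
  85 contains 1×50 (L)
  35 contains 3×10 (XXX)
  5 contains 1×5 (V)

MDCCCLXXXV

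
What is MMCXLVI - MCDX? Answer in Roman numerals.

MMCXLVI = 2146
MCDX = 1410
2146 - 1410 = 736

DCCXXXVI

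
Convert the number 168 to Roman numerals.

Convert 168 to Roman numerals:
  168 contains 1×100 (C)
  68 contains 1×50 (L)
  18 contains 1×10 (X)
  8 contains 1×5 (V)
  3 contains 3×1 (III)

CLXVIII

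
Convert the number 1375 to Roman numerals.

Convert 1375 to Roman numerals:
  1375 contains 1×1000 (M)
  375 contains 3×100 (CCC)
  75 contains 1×50 (L)
  25 contains 2×10 (XX)
  5 contains 1×5 (V)

MCCCLXXV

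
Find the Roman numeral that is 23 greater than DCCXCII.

DCCXCII = 792
792 + 23 = 815

DCCCXV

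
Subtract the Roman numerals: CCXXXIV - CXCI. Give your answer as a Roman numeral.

CCXXXIV = 234
CXCI = 191
234 - 191 = 43

XLIII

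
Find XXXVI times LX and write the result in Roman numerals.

XXXVI = 36
LX = 60
36 × 60 = 2160

MMCLX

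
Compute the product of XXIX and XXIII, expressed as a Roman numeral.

XXIX = 29
XXIII = 23
29 × 23 = 667

DCLXVII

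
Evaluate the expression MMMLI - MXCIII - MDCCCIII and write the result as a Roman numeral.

MMMLI = 3051, MXCIII = 1093, MDCCCIII = 1803
3051 - 1093 = 1958
1958 - 1803 = 155

CLV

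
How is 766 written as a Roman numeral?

Convert 766 to Roman numerals:
  766 contains 1×500 (D)
  266 contains 2×100 (CC)
  66 contains 1×50 (L)
  16 contains 1×10 (X)
  6 contains 1×5 (V)
  1 contains 1×1 (I)

DCCLXVI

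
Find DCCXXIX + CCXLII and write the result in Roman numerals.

DCCXXIX = 729
CCXLII = 242
729 + 242 = 971

CMLXXI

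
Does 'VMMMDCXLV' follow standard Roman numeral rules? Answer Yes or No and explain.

'VMMMDCXLV': V should not appear more than once

No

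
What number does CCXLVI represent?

CCXLVI: C=100, C=100, XL=40, V=5, I=1
100 + 100 + 40 + 5 + 1 = 246

246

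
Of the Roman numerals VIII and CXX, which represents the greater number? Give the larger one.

VIII = 8
CXX = 120
120 is larger

CXX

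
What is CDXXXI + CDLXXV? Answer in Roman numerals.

CDXXXI = 431
CDLXXV = 475
431 + 475 = 906

CMVI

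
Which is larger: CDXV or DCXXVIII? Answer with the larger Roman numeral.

CDXV = 415
DCXXVIII = 628
628 is larger

DCXXVIII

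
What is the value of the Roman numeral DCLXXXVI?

DCLXXXVI: D=500, C=100, L=50, X=10, X=10, X=10, V=5, I=1
500 + 100 + 50 + 10 + 10 + 10 + 5 + 1 = 686

686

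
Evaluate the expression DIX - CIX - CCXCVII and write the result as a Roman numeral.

DIX = 509, CIX = 109, CCXCVII = 297
509 - 109 = 400
400 - 297 = 103

CIII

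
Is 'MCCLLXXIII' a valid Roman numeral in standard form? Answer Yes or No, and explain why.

'MCCLLXXIII': L should not appear more than once

No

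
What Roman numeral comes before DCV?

DCV = 605, so the previous integer is 605 - 1 = 604

DCIV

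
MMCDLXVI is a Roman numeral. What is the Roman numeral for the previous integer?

MMCDLXVI = 2466, so the previous integer is 2466 - 1 = 2465

MMCDLXV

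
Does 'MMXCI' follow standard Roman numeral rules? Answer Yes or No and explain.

'MMXCI': Check the rules: uses only the symbols I, V, X, L, C, D, M; no symbol is repeated more than three times in a row; V, L and D each appear at most once; the only place a smaller symbol precedes a larger one is the allowed subtractive pair XC, the symbol right after such a pair (if any) is smaller than the pair's first symbol, and otherwise the values never increase from left to right. Value: M (1000) + M (1000) + XC (90) + I (1) = 2091. So it is a valid standard Roman numeral.

Yes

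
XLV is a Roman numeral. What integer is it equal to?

XLV: XL=40, V=5
40 + 5 = 45

45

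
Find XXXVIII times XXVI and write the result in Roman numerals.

XXXVIII = 38
XXVI = 26
38 × 26 = 988

CMLXXXVIII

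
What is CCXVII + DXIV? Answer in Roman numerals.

CCXVII = 217
DXIV = 514
217 + 514 = 731

DCCXXXI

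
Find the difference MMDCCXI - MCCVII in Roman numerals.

MMDCCXI = 2711
MCCVII = 1207
2711 - 1207 = 1504

MDIV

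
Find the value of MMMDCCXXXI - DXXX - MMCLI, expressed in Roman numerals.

MMMDCCXXXI = 3731, DXXX = 530, MMCLI = 2151
3731 - 530 = 3201
3201 - 2151 = 1050

ML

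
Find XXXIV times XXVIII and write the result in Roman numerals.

XXXIV = 34
XXVIII = 28
34 × 28 = 952

CMLII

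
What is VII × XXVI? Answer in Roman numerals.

VII = 7
XXVI = 26
7 × 26 = 182

CLXXXII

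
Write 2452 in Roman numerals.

Convert 2452 to Roman numerals:
  2452 contains 2×1000 (MM)
  452 contains 1×400 (CD)
  52 contains 1×50 (L)
  2 contains 2×1 (II)

MMCDLII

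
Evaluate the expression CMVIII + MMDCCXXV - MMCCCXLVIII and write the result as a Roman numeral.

CMVIII = 908, MMDCCXXV = 2725, MMCCCXLVIII = 2348
908 + 2725 = 3633
3633 - 2348 = 1285

MCCLXXXV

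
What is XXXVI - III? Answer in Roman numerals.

XXXVI = 36
III = 3
36 - 3 = 33

XXXIII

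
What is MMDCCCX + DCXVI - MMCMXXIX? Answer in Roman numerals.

MMDCCCX = 2810, DCXVI = 616, MMCMXXIX = 2929
2810 + 616 = 3426
3426 - 2929 = 497

CDXCVII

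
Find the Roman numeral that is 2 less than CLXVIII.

CLXVIII = 168
168 - 2 = 166

CLXVI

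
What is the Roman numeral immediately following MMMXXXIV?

MMMXXXIV = 3034; next is 3035

MMMXXXV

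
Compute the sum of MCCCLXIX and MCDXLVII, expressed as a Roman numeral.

MCCCLXIX = 1369
MCDXLVII = 1447
1369 + 1447 = 2816

MMDCCCXVI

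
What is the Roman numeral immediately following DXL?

DXL = 540, so the next integer is 540 + 1 = 541

DXLI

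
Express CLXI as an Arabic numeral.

CLXI: C=100, L=50, X=10, I=1
100 + 50 + 10 + 1 = 161

161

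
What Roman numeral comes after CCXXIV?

CCXXIV = 224, so the next integer is 224 + 1 = 225

CCXXV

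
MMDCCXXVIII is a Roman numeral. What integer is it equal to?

MMDCCXXVIII: M=1000, M=1000, D=500, C=100, C=100, X=10, X=10, V=5, I=1, I=1, I=1
1000 + 1000 + 500 + 100 + 100 + 10 + 10 + 5 + 1 + 1 + 1 = 2728

2728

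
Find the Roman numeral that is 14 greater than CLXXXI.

CLXXXI = 181
181 + 14 = 195

CXCV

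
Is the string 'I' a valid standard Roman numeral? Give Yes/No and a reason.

'I': Check the rules: uses only the symbols I, V, X, L, C, D, M; no symbol is repeated more than three times in a row; V, L and D each appear at most once; no smaller symbol precedes a larger one (values never increase from left to right). Value: I = 1. So it is a valid standard Roman numeral.

Yes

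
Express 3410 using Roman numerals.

Convert 3410 to Roman numerals:
  3410 contains 3×1000 (MMM)
  410 contains 1×400 (CD)
  10 contains 1×10 (X)

MMMCDX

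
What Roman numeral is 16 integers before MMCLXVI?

MMCLXVI = 2166
2166 - 16 = 2150

MMCL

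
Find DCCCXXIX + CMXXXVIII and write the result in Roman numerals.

DCCCXXIX = 829
CMXXXVIII = 938
829 + 938 = 1767

MDCCLXVII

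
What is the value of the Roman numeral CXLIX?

CXLIX: C=100, XL=40, IX=9
100 + 40 + 9 = 149

149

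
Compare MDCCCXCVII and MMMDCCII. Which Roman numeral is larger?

MDCCCXCVII = 1897
MMMDCCII = 3702
3702 is larger

MMMDCCII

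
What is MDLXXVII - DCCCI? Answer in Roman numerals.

MDLXXVII = 1577
DCCCI = 801
1577 - 801 = 776

DCCLXXVI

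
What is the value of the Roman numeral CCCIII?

CCCIII: C=100, C=100, C=100, I=1, I=1, I=1
100 + 100 + 100 + 1 + 1 + 1 = 303

303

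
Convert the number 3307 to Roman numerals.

Convert 3307 to Roman numerals:
  3307 contains 3×1000 (MMM)
  307 contains 3×100 (CCC)
  7 contains 1×5 (V)
  2 contains 2×1 (II)

MMMCCCVII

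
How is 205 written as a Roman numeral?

Convert 205 to Roman numerals:
  205 contains 2×100 (CC)
  5 contains 1×5 (V)

CCV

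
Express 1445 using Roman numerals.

Convert 1445 to Roman numerals:
  1445 contains 1×1000 (M)
  445 contains 1×400 (CD)
  45 contains 1×40 (XL)
  5 contains 1×5 (V)

MCDXLV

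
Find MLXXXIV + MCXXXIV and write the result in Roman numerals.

MLXXXIV = 1084
MCXXXIV = 1134
1084 + 1134 = 2218

MMCCXVIII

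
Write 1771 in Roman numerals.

Convert 1771 to Roman numerals:
  1771 contains 1×1000 (M)
  771 contains 1×500 (D)
  271 contains 2×100 (CC)
  71 contains 1×50 (L)
  21 contains 2×10 (XX)
  1 contains 1×1 (I)

MDCCLXXI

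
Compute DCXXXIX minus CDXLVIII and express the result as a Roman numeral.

DCXXXIX = 639
CDXLVIII = 448
639 - 448 = 191

CXCI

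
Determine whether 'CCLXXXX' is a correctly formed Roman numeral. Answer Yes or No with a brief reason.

'CCLXXXX': More than 3 consecutive X's

No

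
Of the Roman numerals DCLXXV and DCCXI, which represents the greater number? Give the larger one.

DCLXXV = 675
DCCXI = 711
711 is larger

DCCXI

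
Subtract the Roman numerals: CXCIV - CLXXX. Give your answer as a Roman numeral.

CXCIV = 194
CLXXX = 180
194 - 180 = 14

XIV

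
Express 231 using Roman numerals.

Convert 231 to Roman numerals:
  231 contains 2×100 (CC)
  31 contains 3×10 (XXX)
  1 contains 1×1 (I)

CCXXXI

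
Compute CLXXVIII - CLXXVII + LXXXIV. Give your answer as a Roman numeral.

CLXXVIII = 178, CLXXVII = 177, LXXXIV = 84
178 - 177 = 1
1 + 84 = 85

LXXXV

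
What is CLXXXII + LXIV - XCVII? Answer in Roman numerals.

CLXXXII = 182, LXIV = 64, XCVII = 97
182 + 64 = 246
246 - 97 = 149

CXLIX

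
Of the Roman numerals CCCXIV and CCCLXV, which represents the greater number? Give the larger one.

CCCXIV = 314
CCCLXV = 365
365 is larger

CCCLXV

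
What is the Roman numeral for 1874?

Convert 1874 to Roman numerals:
  1874 contains 1×1000 (M)
  874 contains 1×500 (D)
  374 contains 3×100 (CCC)
  74 contains 1×50 (L)
  24 contains 2×10 (XX)
  4 contains 1×4 (IV)

MDCCCLXXIV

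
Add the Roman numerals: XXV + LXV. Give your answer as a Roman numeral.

XXV = 25
LXV = 65
25 + 65 = 90

XC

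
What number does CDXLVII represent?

CDXLVII: CD=400, XL=40, V=5, I=1, I=1
400 + 40 + 5 + 1 + 1 = 447

447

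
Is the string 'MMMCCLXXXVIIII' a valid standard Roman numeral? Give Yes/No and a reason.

'MMMCCLXXXVIIII': More than 3 consecutive I's

No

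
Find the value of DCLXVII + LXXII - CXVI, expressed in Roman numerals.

DCLXVII = 667, LXXII = 72, CXVI = 116
667 + 72 = 739
739 - 116 = 623

DCXXIII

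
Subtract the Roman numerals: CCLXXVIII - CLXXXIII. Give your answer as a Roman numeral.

CCLXXVIII = 278
CLXXXIII = 183
278 - 183 = 95

XCV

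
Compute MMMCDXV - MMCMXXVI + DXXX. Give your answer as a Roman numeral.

MMMCDXV = 3415, MMCMXXVI = 2926, DXXX = 530
3415 - 2926 = 489
489 + 530 = 1019

MXIX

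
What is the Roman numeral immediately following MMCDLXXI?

MMCDLXXI = 2471; next is 2472

MMCDLXXII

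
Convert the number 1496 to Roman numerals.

Convert 1496 to Roman numerals:
  1496 contains 1×1000 (M)
  496 contains 1×400 (CD)
  96 contains 1×90 (XC)
  6 contains 1×5 (V)
  1 contains 1×1 (I)

MCDXCVI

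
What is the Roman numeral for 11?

Convert 11 to Roman numerals:
  11 contains 1×10 (X)
  1 contains 1×1 (I)

XI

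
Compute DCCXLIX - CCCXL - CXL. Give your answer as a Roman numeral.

DCCXLIX = 749, CCCXL = 340, CXL = 140
749 - 340 = 409
409 - 140 = 269

CCLXIX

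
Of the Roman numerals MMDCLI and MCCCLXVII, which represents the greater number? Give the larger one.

MMDCLI = 2651
MCCCLXVII = 1367
2651 is larger

MMDCLI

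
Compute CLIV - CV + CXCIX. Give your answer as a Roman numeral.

CLIV = 154, CV = 105, CXCIX = 199
154 - 105 = 49
49 + 199 = 248

CCXLVIII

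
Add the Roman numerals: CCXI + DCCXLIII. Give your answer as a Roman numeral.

CCXI = 211
DCCXLIII = 743
211 + 743 = 954

CMLIV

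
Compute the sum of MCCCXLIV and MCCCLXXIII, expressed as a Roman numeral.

MCCCXLIV = 1344
MCCCLXXIII = 1373
1344 + 1373 = 2717

MMDCCXVII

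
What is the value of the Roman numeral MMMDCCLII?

MMMDCCLII: M=1000, M=1000, M=1000, D=500, C=100, C=100, L=50, I=1, I=1
1000 + 1000 + 1000 + 500 + 100 + 100 + 50 + 1 + 1 = 3752

3752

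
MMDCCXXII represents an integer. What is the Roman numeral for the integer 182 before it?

MMDCCXXII = 2722
2722 - 182 = 2540

MMDXL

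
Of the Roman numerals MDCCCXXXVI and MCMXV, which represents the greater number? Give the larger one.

MDCCCXXXVI = 1836
MCMXV = 1915
1915 is larger

MCMXV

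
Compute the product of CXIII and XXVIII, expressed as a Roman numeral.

CXIII = 113
XXVIII = 28
113 × 28 = 3164

MMMCLXIV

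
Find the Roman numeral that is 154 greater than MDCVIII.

MDCVIII = 1608
1608 + 154 = 1762

MDCCLXII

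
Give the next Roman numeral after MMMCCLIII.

MMMCCLIII = 3253; next is 3254

MMMCCLIV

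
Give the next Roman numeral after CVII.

CVII = 107; next is 108

CVIII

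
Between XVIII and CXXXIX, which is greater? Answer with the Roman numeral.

XVIII = 18
CXXXIX = 139
139 is larger

CXXXIX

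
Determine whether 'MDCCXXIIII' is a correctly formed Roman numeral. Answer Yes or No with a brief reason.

'MDCCXXIIII': More than 3 consecutive I's

No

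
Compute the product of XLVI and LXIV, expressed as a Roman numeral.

XLVI = 46
LXIV = 64
46 × 64 = 2944

MMCMXLIV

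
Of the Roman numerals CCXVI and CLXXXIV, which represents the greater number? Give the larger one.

CCXVI = 216
CLXXXIV = 184
216 is larger

CCXVI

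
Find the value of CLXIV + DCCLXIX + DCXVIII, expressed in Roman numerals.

CLXIV = 164, DCCLXIX = 769, DCXVIII = 618
164 + 769 = 933
933 + 618 = 1551

MDLI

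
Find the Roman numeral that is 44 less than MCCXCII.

MCCXCII = 1292
1292 - 44 = 1248

MCCXLVIII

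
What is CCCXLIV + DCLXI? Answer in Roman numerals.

CCCXLIV = 344
DCLXI = 661
344 + 661 = 1005

MV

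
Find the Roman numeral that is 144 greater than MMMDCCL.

MMMDCCL = 3750
3750 + 144 = 3894

MMMDCCCXCIV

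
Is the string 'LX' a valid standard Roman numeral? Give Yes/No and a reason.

'LX': Check the rules: uses only the symbols I, V, X, L, C, D, M; no symbol is repeated more than three times in a row; V, L and D each appear at most once; no smaller symbol precedes a larger one (values never increase from left to right). Value: L (50) + X (10) = 60. So it is a valid standard Roman numeral.

Yes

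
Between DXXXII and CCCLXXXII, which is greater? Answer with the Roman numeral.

DXXXII = 532
CCCLXXXII = 382
532 is larger

DXXXII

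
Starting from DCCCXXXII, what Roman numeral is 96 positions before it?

DCCCXXXII = 832
832 - 96 = 736

DCCXXXVI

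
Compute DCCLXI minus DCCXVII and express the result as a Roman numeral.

DCCLXI = 761
DCCXVII = 717
761 - 717 = 44

XLIV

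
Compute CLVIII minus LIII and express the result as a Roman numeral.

CLVIII = 158
LIII = 53
158 - 53 = 105

CV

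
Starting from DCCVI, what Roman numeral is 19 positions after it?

DCCVI = 706
706 + 19 = 725

DCCXXV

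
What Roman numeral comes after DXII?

DXII = 512; next is 513

DXIII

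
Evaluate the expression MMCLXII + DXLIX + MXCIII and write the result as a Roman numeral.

MMCLXII = 2162, DXLIX = 549, MXCIII = 1093
2162 + 549 = 2711
2711 + 1093 = 3804

MMMDCCCIV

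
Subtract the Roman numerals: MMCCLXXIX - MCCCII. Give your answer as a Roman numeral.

MMCCLXXIX = 2279
MCCCII = 1302
2279 - 1302 = 977

CMLXXVII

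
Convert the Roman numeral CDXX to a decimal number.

CDXX: CD=400, X=10, X=10
400 + 10 + 10 = 420

420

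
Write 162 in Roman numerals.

Convert 162 to Roman numerals:
  162 contains 1×100 (C)
  62 contains 1×50 (L)
  12 contains 1×10 (X)
  2 contains 2×1 (II)

CLXII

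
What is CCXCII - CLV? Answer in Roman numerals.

CCXCII = 292
CLV = 155
292 - 155 = 137

CXXXVII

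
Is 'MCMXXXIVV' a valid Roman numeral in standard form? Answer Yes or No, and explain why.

'MCMXXXIVV': V should not appear more than once

No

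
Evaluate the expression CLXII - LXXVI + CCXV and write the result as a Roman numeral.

CLXII = 162, LXXVI = 76, CCXV = 215
162 - 76 = 86
86 + 215 = 301

CCCI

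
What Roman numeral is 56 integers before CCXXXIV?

CCXXXIV = 234
234 - 56 = 178

CLXXVIII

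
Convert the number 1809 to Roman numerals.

Convert 1809 to Roman numerals:
  1809 contains 1×1000 (M)
  809 contains 1×500 (D)
  309 contains 3×100 (CCC)
  9 contains 1×9 (IX)

MDCCCIX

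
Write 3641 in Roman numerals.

Convert 3641 to Roman numerals:
  3641 contains 3×1000 (MMM)
  641 contains 1×500 (D)
  141 contains 1×100 (C)
  41 contains 1×40 (XL)
  1 contains 1×1 (I)

MMMDCXLI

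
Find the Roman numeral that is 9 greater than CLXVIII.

CLXVIII = 168
168 + 9 = 177

CLXXVII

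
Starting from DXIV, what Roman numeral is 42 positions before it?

DXIV = 514
514 - 42 = 472

CDLXXII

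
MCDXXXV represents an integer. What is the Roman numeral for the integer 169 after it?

MCDXXXV = 1435
1435 + 169 = 1604

MDCIV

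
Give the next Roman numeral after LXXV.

LXXV = 75, so the next integer is 75 + 1 = 76

LXXVI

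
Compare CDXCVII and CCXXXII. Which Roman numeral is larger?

CDXCVII = 497
CCXXXII = 232
497 is larger

CDXCVII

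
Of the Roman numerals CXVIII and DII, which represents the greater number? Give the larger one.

CXVIII = 118
DII = 502
502 is larger

DII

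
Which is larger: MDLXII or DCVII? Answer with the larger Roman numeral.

MDLXII = 1562
DCVII = 607
1562 is larger

MDLXII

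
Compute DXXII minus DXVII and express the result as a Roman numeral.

DXXII = 522
DXVII = 517
522 - 517 = 5

V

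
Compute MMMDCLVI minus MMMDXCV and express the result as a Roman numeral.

MMMDCLVI = 3656
MMMDXCV = 3595
3656 - 3595 = 61

LXI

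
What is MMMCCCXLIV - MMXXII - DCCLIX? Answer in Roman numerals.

MMMCCCXLIV = 3344, MMXXII = 2022, DCCLIX = 759
3344 - 2022 = 1322
1322 - 759 = 563

DLXIII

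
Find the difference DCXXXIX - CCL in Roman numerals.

DCXXXIX = 639
CCL = 250
639 - 250 = 389

CCCLXXXIX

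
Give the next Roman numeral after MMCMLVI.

MMCMLVI = 2956, so the next integer is 2956 + 1 = 2957

MMCMLVII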